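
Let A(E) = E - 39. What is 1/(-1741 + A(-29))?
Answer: -1/1809 ≈ -0.00055279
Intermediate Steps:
A(E) = -39 + E
1/(-1741 + A(-29)) = 1/(-1741 + (-39 - 29)) = 1/(-1741 - 68) = 1/(-1809) = -1/1809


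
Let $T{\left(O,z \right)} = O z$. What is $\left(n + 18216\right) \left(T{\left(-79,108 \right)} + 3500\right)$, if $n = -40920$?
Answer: $114246528$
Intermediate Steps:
$\left(n + 18216\right) \left(T{\left(-79,108 \right)} + 3500\right) = \left(-40920 + 18216\right) \left(\left(-79\right) 108 + 3500\right) = - 22704 \left(-8532 + 3500\right) = \left(-22704\right) \left(-5032\right) = 114246528$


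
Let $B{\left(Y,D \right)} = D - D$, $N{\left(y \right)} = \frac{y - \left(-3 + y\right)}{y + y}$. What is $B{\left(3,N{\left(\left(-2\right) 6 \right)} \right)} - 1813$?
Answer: $-1813$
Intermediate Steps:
$N{\left(y \right)} = \frac{3}{2 y}$
$B{\left(Y,D \right)} = 0$
$B{\left(3,N{\left(\left(-2\right) 6 \right)} \right)} - 1813 = 0 - 1813 = -1813$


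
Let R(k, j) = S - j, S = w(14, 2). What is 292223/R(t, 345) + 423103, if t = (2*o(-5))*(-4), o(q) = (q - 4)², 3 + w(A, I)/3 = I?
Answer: 146947621/348 ≈ 4.2226e+5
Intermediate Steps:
w(A, I) = -9 + 3*I
o(q) = (-4 + q)²
t = -648 (t = (2*(-4 - 5)²)*(-4) = (2*(-9)²)*(-4) = (2*81)*(-4) = 162*(-4) = -648)
S = -3 (S = -9 + 3*2 = -9 + 6 = -3)
R(k, j) = -3 - j
292223/R(t, 345) + 423103 = 292223/(-3 - 1*345) + 423103 = 292223/(-3 - 345) + 423103 = 292223/(-348) + 423103 = 292223*(-1/348) + 423103 = -292223/348 + 423103 = 146947621/348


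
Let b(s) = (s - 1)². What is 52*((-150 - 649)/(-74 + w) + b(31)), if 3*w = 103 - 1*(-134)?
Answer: 192452/5 ≈ 38490.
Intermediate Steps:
w = 79 (w = (103 - 1*(-134))/3 = (103 + 134)/3 = (⅓)*237 = 79)
b(s) = (-1 + s)²
52*((-150 - 649)/(-74 + w) + b(31)) = 52*((-150 - 649)/(-74 + 79) + (-1 + 31)²) = 52*(-799/5 + 30²) = 52*(-799*⅕ + 900) = 52*(-799/5 + 900) = 52*(3701/5) = 192452/5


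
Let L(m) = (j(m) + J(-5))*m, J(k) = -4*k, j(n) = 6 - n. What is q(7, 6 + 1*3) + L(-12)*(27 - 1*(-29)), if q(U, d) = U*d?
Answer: -25473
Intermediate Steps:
L(m) = m*(26 - m) (L(m) = ((6 - m) - 4*(-5))*m = ((6 - m) + 20)*m = (26 - m)*m = m*(26 - m))
q(7, 6 + 1*3) + L(-12)*(27 - 1*(-29)) = 7*(6 + 1*3) + (-12*(26 - 1*(-12)))*(27 - 1*(-29)) = 7*(6 + 3) + (-12*(26 + 12))*(27 + 29) = 7*9 - 12*38*56 = 63 - 456*56 = 63 - 25536 = -25473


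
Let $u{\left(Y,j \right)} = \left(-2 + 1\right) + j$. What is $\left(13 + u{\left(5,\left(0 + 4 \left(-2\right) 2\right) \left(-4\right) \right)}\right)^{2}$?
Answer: $5776$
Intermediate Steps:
$u{\left(Y,j \right)} = -1 + j$
$\left(13 + u{\left(5,\left(0 + 4 \left(-2\right) 2\right) \left(-4\right) \right)}\right)^{2} = \left(13 - \left(1 - \left(0 + 4 \left(-2\right) 2\right) \left(-4\right)\right)\right)^{2} = \left(13 - \left(1 - \left(0 - 16\right) \left(-4\right)\right)\right)^{2} = \left(13 - -63\right)^{2} = \left(13 + \left(-1 + 64\right)\right)^{2} = \left(13 + 63\right)^{2} = 76^{2} = 5776$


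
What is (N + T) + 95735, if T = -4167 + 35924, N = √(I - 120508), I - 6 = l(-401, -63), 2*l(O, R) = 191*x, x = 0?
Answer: 127492 + I*√120502 ≈ 1.2749e+5 + 347.13*I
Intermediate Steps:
l(O, R) = 0 (l(O, R) = (191*0)/2 = (½)*0 = 0)
I = 6 (I = 6 + 0 = 6)
N = I*√120502 (N = √(6 - 120508) = √(-120502) = I*√120502 ≈ 347.13*I)
T = 31757
(N + T) + 95735 = (I*√120502 + 31757) + 95735 = (31757 + I*√120502) + 95735 = 127492 + I*√120502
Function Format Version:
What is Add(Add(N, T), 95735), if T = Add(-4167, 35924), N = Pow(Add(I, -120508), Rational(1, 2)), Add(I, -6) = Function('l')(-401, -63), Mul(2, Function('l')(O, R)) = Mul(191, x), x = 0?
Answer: Add(127492, Mul(I, Pow(120502, Rational(1, 2)))) ≈ Add(1.2749e+5, Mul(347.13, I))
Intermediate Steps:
Function('l')(O, R) = 0 (Function('l')(O, R) = Mul(Rational(1, 2), Mul(191, 0)) = Mul(Rational(1, 2), 0) = 0)
I = 6 (I = Add(6, 0) = 6)
N = Mul(I, Pow(120502, Rational(1, 2))) (N = Pow(Add(6, -120508), Rational(1, 2)) = Pow(-120502, Rational(1, 2)) = Mul(I, Pow(120502, Rational(1, 2))) ≈ Mul(347.13, I))
T = 31757
Add(Add(N, T), 95735) = Add(Add(Mul(I, Pow(120502, Rational(1, 2))), 31757), 95735) = Add(Add(31757, Mul(I, Pow(120502, Rational(1, 2)))), 95735) = Add(127492, Mul(I, Pow(120502, Rational(1, 2))))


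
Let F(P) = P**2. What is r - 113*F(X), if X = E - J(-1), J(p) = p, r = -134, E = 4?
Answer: -2959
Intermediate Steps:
X = 5 (X = 4 - 1*(-1) = 4 + 1 = 5)
r - 113*F(X) = -134 - 113*5**2 = -134 - 113*25 = -134 - 2825 = -2959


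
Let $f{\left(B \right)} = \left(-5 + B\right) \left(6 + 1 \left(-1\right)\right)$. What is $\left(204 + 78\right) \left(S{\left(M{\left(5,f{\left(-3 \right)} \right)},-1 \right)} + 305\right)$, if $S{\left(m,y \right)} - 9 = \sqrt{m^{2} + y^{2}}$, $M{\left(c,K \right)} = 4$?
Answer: $88548 + 282 \sqrt{17} \approx 89711.0$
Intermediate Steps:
$f{\left(B \right)} = -25 + 5 B$ ($f{\left(B \right)} = \left(-5 + B\right) \left(6 - 1\right) = \left(-5 + B\right) 5 = -25 + 5 B$)
$S{\left(m,y \right)} = 9 + \sqrt{m^{2} + y^{2}}$
$\left(204 + 78\right) \left(S{\left(M{\left(5,f{\left(-3 \right)} \right)},-1 \right)} + 305\right) = \left(204 + 78\right) \left(\left(9 + \sqrt{4^{2} + \left(-1\right)^{2}}\right) + 305\right) = 282 \left(\left(9 + \sqrt{16 + 1}\right) + 305\right) = 282 \left(\left(9 + \sqrt{17}\right) + 305\right) = 282 \left(314 + \sqrt{17}\right) = 88548 + 282 \sqrt{17}$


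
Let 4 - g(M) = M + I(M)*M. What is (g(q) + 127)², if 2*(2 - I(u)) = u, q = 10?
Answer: 22801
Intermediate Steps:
I(u) = 2 - u/2
g(M) = 4 - M - M*(2 - M/2) (g(M) = 4 - (M + (2 - M/2)*M) = 4 - (M + M*(2 - M/2)) = 4 + (-M - M*(2 - M/2)) = 4 - M - M*(2 - M/2))
(g(q) + 127)² = ((4 + (½)*10² - 3*10) + 127)² = ((4 + (½)*100 - 30) + 127)² = ((4 + 50 - 30) + 127)² = (24 + 127)² = 151² = 22801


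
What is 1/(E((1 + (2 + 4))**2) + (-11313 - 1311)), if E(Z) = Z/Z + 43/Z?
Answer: -49/618484 ≈ -7.9226e-5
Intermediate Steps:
E(Z) = 1 + 43/Z
1/(E((1 + (2 + 4))**2) + (-11313 - 1311)) = 1/((43 + (1 + (2 + 4))**2)/((1 + (2 + 4))**2) + (-11313 - 1311)) = 1/((43 + (1 + 6)**2)/((1 + 6)**2) - 12624) = 1/((43 + 7**2)/(7**2) - 12624) = 1/((43 + 49)/49 - 12624) = 1/((1/49)*92 - 12624) = 1/(92/49 - 12624) = 1/(-618484/49) = -49/618484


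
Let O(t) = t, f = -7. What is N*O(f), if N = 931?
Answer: -6517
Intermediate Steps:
N*O(f) = 931*(-7) = -6517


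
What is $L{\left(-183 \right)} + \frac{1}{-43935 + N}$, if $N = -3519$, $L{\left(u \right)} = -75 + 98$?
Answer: $\frac{1091441}{47454} \approx 23.0$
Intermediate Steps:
$L{\left(u \right)} = 23$
$L{\left(-183 \right)} + \frac{1}{-43935 + N} = 23 + \frac{1}{-43935 - 3519} = 23 + \frac{1}{-47454} = 23 - \frac{1}{47454} = \frac{1091441}{47454}$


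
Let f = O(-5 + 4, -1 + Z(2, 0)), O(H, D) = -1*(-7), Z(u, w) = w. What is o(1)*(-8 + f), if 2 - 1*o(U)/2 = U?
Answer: -2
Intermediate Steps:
o(U) = 4 - 2*U
O(H, D) = 7
f = 7
o(1)*(-8 + f) = (4 - 2*1)*(-8 + 7) = (4 - 2)*(-1) = 2*(-1) = -2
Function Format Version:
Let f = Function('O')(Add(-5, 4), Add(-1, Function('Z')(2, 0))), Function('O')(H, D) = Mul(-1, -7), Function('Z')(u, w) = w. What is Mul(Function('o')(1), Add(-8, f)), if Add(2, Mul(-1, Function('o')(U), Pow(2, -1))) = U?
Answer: -2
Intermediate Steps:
Function('o')(U) = Add(4, Mul(-2, U))
Function('O')(H, D) = 7
f = 7
Mul(Function('o')(1), Add(-8, f)) = Mul(Add(4, Mul(-2, 1)), Add(-8, 7)) = Mul(Add(4, -2), -1) = Mul(2, -1) = -2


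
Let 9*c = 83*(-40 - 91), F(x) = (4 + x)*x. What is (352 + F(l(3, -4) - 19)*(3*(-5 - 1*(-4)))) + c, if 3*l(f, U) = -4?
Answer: -16672/9 ≈ -1852.4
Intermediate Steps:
l(f, U) = -4/3 (l(f, U) = (1/3)*(-4) = -4/3)
F(x) = x*(4 + x)
c = -10873/9 (c = (83*(-40 - 91))/9 = (83*(-131))/9 = (1/9)*(-10873) = -10873/9 ≈ -1208.1)
(352 + F(l(3, -4) - 19)*(3*(-5 - 1*(-4)))) + c = (352 + ((-4/3 - 19)*(4 + (-4/3 - 19)))*(3*(-5 - 1*(-4)))) - 10873/9 = (352 + (-61*(4 - 61/3)/3)*(3*(-5 + 4))) - 10873/9 = (352 + (-61/3*(-49/3))*(3*(-1))) - 10873/9 = (352 + (2989/9)*(-3)) - 10873/9 = (352 - 2989/3) - 10873/9 = -1933/3 - 10873/9 = -16672/9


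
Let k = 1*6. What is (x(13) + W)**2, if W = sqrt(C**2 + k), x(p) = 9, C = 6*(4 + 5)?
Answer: (9 + sqrt(2922))**2 ≈ 3976.0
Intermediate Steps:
C = 54 (C = 6*9 = 54)
k = 6
W = sqrt(2922) (W = sqrt(54**2 + 6) = sqrt(2916 + 6) = sqrt(2922) ≈ 54.056)
(x(13) + W)**2 = (9 + sqrt(2922))**2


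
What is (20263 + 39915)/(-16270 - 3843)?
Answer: -60178/20113 ≈ -2.9920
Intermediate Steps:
(20263 + 39915)/(-16270 - 3843) = 60178/(-20113) = 60178*(-1/20113) = -60178/20113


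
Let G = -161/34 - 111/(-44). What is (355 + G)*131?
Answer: 34568935/748 ≈ 46215.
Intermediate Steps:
G = -1655/748 (G = -161*1/34 - 111*(-1/44) = -161/34 + 111/44 = -1655/748 ≈ -2.2126)
(355 + G)*131 = (355 - 1655/748)*131 = (263885/748)*131 = 34568935/748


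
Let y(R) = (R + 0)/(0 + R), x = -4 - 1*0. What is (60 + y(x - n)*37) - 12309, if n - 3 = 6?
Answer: -12212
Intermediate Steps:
n = 9 (n = 3 + 6 = 9)
x = -4 (x = -4 + 0 = -4)
y(R) = 1 (y(R) = R/R = 1)
(60 + y(x - n)*37) - 12309 = (60 + 1*37) - 12309 = (60 + 37) - 12309 = 97 - 12309 = -12212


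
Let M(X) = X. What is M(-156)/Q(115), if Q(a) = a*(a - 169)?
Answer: 26/1035 ≈ 0.025121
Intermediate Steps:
Q(a) = a*(-169 + a)
M(-156)/Q(115) = -156*1/(115*(-169 + 115)) = -156/(115*(-54)) = -156/(-6210) = -156*(-1/6210) = 26/1035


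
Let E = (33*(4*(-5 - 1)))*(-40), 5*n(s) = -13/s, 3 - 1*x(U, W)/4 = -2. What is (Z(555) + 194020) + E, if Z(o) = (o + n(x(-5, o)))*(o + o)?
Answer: 8416057/10 ≈ 8.4161e+5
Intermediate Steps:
x(U, W) = 20 (x(U, W) = 12 - 4*(-2) = 12 + 8 = 20)
n(s) = -13/(5*s) (n(s) = (-13/s)/5 = -13/(5*s))
E = 31680 (E = (33*(4*(-6)))*(-40) = (33*(-24))*(-40) = -792*(-40) = 31680)
Z(o) = 2*o*(-13/100 + o) (Z(o) = (o - 13/5/20)*(o + o) = (o - 13/5*1/20)*(2*o) = (o - 13/100)*(2*o) = (-13/100 + o)*(2*o) = 2*o*(-13/100 + o))
(Z(555) + 194020) + E = ((1/50)*555*(-13 + 100*555) + 194020) + 31680 = ((1/50)*555*(-13 + 55500) + 194020) + 31680 = ((1/50)*555*55487 + 194020) + 31680 = (6159057/10 + 194020) + 31680 = 8099257/10 + 31680 = 8416057/10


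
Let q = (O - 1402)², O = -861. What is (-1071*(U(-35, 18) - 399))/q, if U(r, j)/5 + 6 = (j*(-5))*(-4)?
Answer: -1468341/5121169 ≈ -0.28672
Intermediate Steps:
U(r, j) = -30 + 100*j (U(r, j) = -30 + 5*((j*(-5))*(-4)) = -30 + 5*(-5*j*(-4)) = -30 + 5*(20*j) = -30 + 100*j)
q = 5121169 (q = (-861 - 1402)² = (-2263)² = 5121169)
(-1071*(U(-35, 18) - 399))/q = -1071*((-30 + 100*18) - 399)/5121169 = -1071*((-30 + 1800) - 399)*(1/5121169) = -1071*(1770 - 399)*(1/5121169) = -1071*1371*(1/5121169) = -1468341*1/5121169 = -1468341/5121169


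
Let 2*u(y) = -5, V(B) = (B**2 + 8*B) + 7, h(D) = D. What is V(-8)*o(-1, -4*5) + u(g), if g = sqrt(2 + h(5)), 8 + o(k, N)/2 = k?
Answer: -257/2 ≈ -128.50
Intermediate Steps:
o(k, N) = -16 + 2*k
V(B) = 7 + B**2 + 8*B
g = sqrt(7) (g = sqrt(2 + 5) = sqrt(7) ≈ 2.6458)
u(y) = -5/2 (u(y) = (1/2)*(-5) = -5/2)
V(-8)*o(-1, -4*5) + u(g) = (7 + (-8)**2 + 8*(-8))*(-16 + 2*(-1)) - 5/2 = (7 + 64 - 64)*(-16 - 2) - 5/2 = 7*(-18) - 5/2 = -126 - 5/2 = -257/2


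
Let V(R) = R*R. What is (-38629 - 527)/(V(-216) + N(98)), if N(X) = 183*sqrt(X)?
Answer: -101492352/120750023 + 2786602*sqrt(2)/120750023 ≈ -0.80788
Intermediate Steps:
V(R) = R**2
(-38629 - 527)/(V(-216) + N(98)) = (-38629 - 527)/((-216)**2 + 183*sqrt(98)) = -39156/(46656 + 183*(7*sqrt(2))) = -39156/(46656 + 1281*sqrt(2))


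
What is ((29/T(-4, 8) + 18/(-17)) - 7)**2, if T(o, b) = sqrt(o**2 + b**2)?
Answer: 1744569/23120 - 3973*sqrt(5)/170 ≈ 23.199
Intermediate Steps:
T(o, b) = sqrt(b**2 + o**2)
((29/T(-4, 8) + 18/(-17)) - 7)**2 = ((29/(sqrt(8**2 + (-4)**2)) + 18/(-17)) - 7)**2 = ((29/(sqrt(64 + 16)) + 18*(-1/17)) - 7)**2 = ((29/(sqrt(80)) - 18/17) - 7)**2 = ((29/((4*sqrt(5))) - 18/17) - 7)**2 = ((29*(sqrt(5)/20) - 18/17) - 7)**2 = ((29*sqrt(5)/20 - 18/17) - 7)**2 = ((-18/17 + 29*sqrt(5)/20) - 7)**2 = (-137/17 + 29*sqrt(5)/20)**2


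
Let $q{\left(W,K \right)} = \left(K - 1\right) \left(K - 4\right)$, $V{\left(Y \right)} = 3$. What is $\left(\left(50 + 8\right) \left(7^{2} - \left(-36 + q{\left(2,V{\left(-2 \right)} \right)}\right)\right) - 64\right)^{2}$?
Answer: $24820324$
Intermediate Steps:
$q{\left(W,K \right)} = \left(-1 + K\right) \left(-4 + K\right)$
$\left(\left(50 + 8\right) \left(7^{2} - \left(-36 + q{\left(2,V{\left(-2 \right)} \right)}\right)\right) - 64\right)^{2} = \left(\left(50 + 8\right) \left(7^{2} + \left(36 - \left(4 + 3^{2} - 15\right)\right)\right) - 64\right)^{2} = \left(58 \left(49 + \left(36 - \left(4 + 9 - 15\right)\right)\right) - 64\right)^{2} = \left(58 \left(49 + \left(36 - -2\right)\right) - 64\right)^{2} = \left(58 \left(49 + \left(36 + 2\right)\right) - 64\right)^{2} = \left(58 \left(49 + 38\right) - 64\right)^{2} = \left(58 \cdot 87 - 64\right)^{2} = \left(5046 - 64\right)^{2} = 4982^{2} = 24820324$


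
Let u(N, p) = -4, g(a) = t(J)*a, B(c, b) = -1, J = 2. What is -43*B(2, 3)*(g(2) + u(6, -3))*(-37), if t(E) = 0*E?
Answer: 6364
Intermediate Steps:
t(E) = 0
g(a) = 0 (g(a) = 0*a = 0)
-43*B(2, 3)*(g(2) + u(6, -3))*(-37) = -(-43)*(0 - 4)*(-37) = -(-43)*(-4)*(-37) = -43*4*(-37) = -172*(-37) = 6364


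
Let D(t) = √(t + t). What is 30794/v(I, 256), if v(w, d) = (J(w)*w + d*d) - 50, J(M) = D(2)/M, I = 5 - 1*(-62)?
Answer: 15397/32744 ≈ 0.47022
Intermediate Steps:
D(t) = √2*√t (D(t) = √(2*t) = √2*√t)
I = 67 (I = 5 + 62 = 67)
J(M) = 2/M (J(M) = (√2*√2)/M = 2/M)
v(w, d) = -48 + d² (v(w, d) = ((2/w)*w + d*d) - 50 = (2 + d²) - 50 = -48 + d²)
30794/v(I, 256) = 30794/(-48 + 256²) = 30794/(-48 + 65536) = 30794/65488 = 30794*(1/65488) = 15397/32744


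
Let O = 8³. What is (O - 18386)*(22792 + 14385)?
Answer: -664501698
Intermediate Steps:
O = 512
(O - 18386)*(22792 + 14385) = (512 - 18386)*(22792 + 14385) = -17874*37177 = -664501698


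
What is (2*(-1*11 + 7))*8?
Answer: -64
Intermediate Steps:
(2*(-1*11 + 7))*8 = (2*(-11 + 7))*8 = (2*(-4))*8 = -8*8 = -64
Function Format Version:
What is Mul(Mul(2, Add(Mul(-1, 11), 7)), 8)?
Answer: -64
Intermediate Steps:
Mul(Mul(2, Add(Mul(-1, 11), 7)), 8) = Mul(Mul(2, Add(-11, 7)), 8) = Mul(Mul(2, -4), 8) = Mul(-8, 8) = -64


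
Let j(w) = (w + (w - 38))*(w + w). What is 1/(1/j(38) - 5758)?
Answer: -2888/16629103 ≈ -0.00017367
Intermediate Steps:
j(w) = 2*w*(-38 + 2*w) (j(w) = (w + (-38 + w))*(2*w) = (-38 + 2*w)*(2*w) = 2*w*(-38 + 2*w))
1/(1/j(38) - 5758) = 1/(1/(4*38*(-19 + 38)) - 5758) = 1/(1/(4*38*19) - 5758) = 1/(1/2888 - 5758) = 1/(-16629103/2888) = -2888/16629103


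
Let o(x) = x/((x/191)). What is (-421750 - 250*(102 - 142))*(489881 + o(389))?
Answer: -201787146000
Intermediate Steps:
o(x) = 191 (o(x) = x/((x*(1/191))) = x/((x/191)) = x*(191/x) = 191)
(-421750 - 250*(102 - 142))*(489881 + o(389)) = (-421750 - 250*(102 - 142))*(489881 + 191) = (-421750 - 250*(-40))*490072 = (-421750 + 10000)*490072 = -411750*490072 = -201787146000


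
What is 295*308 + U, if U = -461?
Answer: 90399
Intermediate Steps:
295*308 + U = 295*308 - 461 = 90860 - 461 = 90399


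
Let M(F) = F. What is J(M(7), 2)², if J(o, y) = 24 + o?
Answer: 961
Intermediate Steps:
J(M(7), 2)² = (24 + 7)² = 31² = 961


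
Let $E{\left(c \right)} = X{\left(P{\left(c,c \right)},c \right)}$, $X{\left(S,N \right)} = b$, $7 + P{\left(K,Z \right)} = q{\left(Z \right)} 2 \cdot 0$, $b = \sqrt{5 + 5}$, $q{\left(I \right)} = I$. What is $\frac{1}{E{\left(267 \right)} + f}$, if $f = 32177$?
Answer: $\frac{32177}{1035359319} - \frac{\sqrt{10}}{1035359319} \approx 3.1075 \cdot 10^{-5}$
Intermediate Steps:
$b = \sqrt{10} \approx 3.1623$
$P{\left(K,Z \right)} = -7$ ($P{\left(K,Z \right)} = -7 + Z 2 \cdot 0 = -7 + 2 Z 0 = -7 + 0 = -7$)
$X{\left(S,N \right)} = \sqrt{10}$
$E{\left(c \right)} = \sqrt{10}$
$\frac{1}{E{\left(267 \right)} + f} = \frac{1}{\sqrt{10} + 32177} = \frac{1}{32177 + \sqrt{10}}$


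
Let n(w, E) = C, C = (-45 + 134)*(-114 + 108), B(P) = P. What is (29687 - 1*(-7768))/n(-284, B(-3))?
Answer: -12485/178 ≈ -70.140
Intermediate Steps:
C = -534 (C = 89*(-6) = -534)
n(w, E) = -534
(29687 - 1*(-7768))/n(-284, B(-3)) = (29687 - 1*(-7768))/(-534) = (29687 + 7768)*(-1/534) = 37455*(-1/534) = -12485/178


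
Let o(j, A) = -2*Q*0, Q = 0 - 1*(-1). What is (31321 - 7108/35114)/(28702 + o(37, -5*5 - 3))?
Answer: 549899243/503921014 ≈ 1.0912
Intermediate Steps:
Q = 1 (Q = 0 + 1 = 1)
o(j, A) = 0 (o(j, A) = -2*1*0 = -2*0 = 0)
(31321 - 7108/35114)/(28702 + o(37, -5*5 - 3)) = (31321 - 7108/35114)/(28702 + 0) = (31321 - 7108*1/35114)/28702 = (31321 - 3554/17557)*(1/28702) = (549899243/17557)*(1/28702) = 549899243/503921014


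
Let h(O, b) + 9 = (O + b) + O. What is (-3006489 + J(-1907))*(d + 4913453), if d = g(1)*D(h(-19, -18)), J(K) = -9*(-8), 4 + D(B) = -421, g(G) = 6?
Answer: -14764222264551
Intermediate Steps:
h(O, b) = -9 + b + 2*O (h(O, b) = -9 + ((O + b) + O) = -9 + (b + 2*O) = -9 + b + 2*O)
D(B) = -425 (D(B) = -4 - 421 = -425)
J(K) = 72
d = -2550 (d = 6*(-425) = -2550)
(-3006489 + J(-1907))*(d + 4913453) = (-3006489 + 72)*(-2550 + 4913453) = -3006417*4910903 = -14764222264551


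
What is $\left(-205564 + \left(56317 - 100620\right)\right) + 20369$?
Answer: $-229498$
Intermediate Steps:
$\left(-205564 + \left(56317 - 100620\right)\right) + 20369 = \left(-205564 - 44303\right) + 20369 = -249867 + 20369 = -229498$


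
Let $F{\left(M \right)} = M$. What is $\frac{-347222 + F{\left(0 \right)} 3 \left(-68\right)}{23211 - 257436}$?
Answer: $\frac{347222}{234225} \approx 1.4824$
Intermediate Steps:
$\frac{-347222 + F{\left(0 \right)} 3 \left(-68\right)}{23211 - 257436} = \frac{-347222 + 0 \cdot 3 \left(-68\right)}{23211 - 257436} = \frac{-347222 + 0 \left(-68\right)}{-234225} = \left(-347222 + 0\right) \left(- \frac{1}{234225}\right) = \left(-347222\right) \left(- \frac{1}{234225}\right) = \frac{347222}{234225}$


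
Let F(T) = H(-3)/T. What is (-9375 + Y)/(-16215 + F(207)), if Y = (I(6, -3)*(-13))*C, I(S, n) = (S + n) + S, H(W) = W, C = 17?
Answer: 196029/279709 ≈ 0.70083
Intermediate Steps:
I(S, n) = n + 2*S
F(T) = -3/T
Y = -1989 (Y = ((-3 + 2*6)*(-13))*17 = ((-3 + 12)*(-13))*17 = (9*(-13))*17 = -117*17 = -1989)
(-9375 + Y)/(-16215 + F(207)) = (-9375 - 1989)/(-16215 - 3/207) = -11364/(-16215 - 3*1/207) = -11364/(-16215 - 1/69) = -11364/(-1118836/69) = -11364*(-69/1118836) = 196029/279709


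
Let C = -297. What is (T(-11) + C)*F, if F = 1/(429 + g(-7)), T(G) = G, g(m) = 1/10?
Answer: -440/613 ≈ -0.71778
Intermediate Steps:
g(m) = ⅒
F = 10/4291 (F = 1/(429 + ⅒) = 1/(4291/10) = 10/4291 ≈ 0.0023305)
(T(-11) + C)*F = (-11 - 297)*(10/4291) = -308*10/4291 = -440/613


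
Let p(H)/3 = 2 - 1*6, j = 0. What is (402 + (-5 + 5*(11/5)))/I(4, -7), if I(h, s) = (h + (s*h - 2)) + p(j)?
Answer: -204/19 ≈ -10.737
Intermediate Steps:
p(H) = -12 (p(H) = 3*(2 - 1*6) = 3*(2 - 6) = 3*(-4) = -12)
I(h, s) = -14 + h + h*s (I(h, s) = (h + (s*h - 2)) - 12 = (h + (h*s - 2)) - 12 = (h + (-2 + h*s)) - 12 = (-2 + h + h*s) - 12 = -14 + h + h*s)
(402 + (-5 + 5*(11/5)))/I(4, -7) = (402 + (-5 + 5*(11/5)))/(-14 + 4 + 4*(-7)) = (402 + (-5 + 5*(11*(⅕))))/(-14 + 4 - 28) = (402 + (-5 + 5*(11/5)))/(-38) = -(402 + (-5 + 11))/38 = -(402 + 6)/38 = -1/38*408 = -204/19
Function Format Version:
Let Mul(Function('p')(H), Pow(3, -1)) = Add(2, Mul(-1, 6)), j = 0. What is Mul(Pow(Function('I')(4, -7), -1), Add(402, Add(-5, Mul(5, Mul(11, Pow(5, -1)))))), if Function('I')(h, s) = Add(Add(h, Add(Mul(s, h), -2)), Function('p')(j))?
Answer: Rational(-204, 19) ≈ -10.737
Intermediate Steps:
Function('p')(H) = -12 (Function('p')(H) = Mul(3, Add(2, Mul(-1, 6))) = Mul(3, Add(2, -6)) = Mul(3, -4) = -12)
Function('I')(h, s) = Add(-14, h, Mul(h, s)) (Function('I')(h, s) = Add(Add(h, Add(Mul(s, h), -2)), -12) = Add(Add(h, Add(Mul(h, s), -2)), -12) = Add(Add(h, Add(-2, Mul(h, s))), -12) = Add(Add(-2, h, Mul(h, s)), -12) = Add(-14, h, Mul(h, s)))
Mul(Pow(Function('I')(4, -7), -1), Add(402, Add(-5, Mul(5, Mul(11, Pow(5, -1)))))) = Mul(Pow(Add(-14, 4, Mul(4, -7)), -1), Add(402, Add(-5, Mul(5, Mul(11, Pow(5, -1)))))) = Mul(Pow(Add(-14, 4, -28), -1), Add(402, Add(-5, Mul(5, Mul(11, Rational(1, 5)))))) = Mul(Pow(-38, -1), Add(402, Add(-5, Mul(5, Rational(11, 5))))) = Mul(Rational(-1, 38), Add(402, Add(-5, 11))) = Mul(Rational(-1, 38), Add(402, 6)) = Mul(Rational(-1, 38), 408) = Rational(-204, 19)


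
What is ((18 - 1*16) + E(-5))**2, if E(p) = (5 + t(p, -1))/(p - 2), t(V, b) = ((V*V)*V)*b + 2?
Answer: 13924/49 ≈ 284.16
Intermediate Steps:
t(V, b) = 2 + b*V**3 (t(V, b) = (V**2*V)*b + 2 = V**3*b + 2 = b*V**3 + 2 = 2 + b*V**3)
E(p) = (7 - p**3)/(-2 + p) (E(p) = (5 + (2 - p**3))/(p - 2) = (7 - p**3)/(-2 + p))
((18 - 1*16) + E(-5))**2 = ((18 - 1*16) + (7 - 1*(-5)**3)/(-2 - 5))**2 = ((18 - 16) + (7 - 1*(-125))/(-7))**2 = (2 - (7 + 125)/7)**2 = (2 - 1/7*132)**2 = (2 - 132/7)**2 = (-118/7)**2 = 13924/49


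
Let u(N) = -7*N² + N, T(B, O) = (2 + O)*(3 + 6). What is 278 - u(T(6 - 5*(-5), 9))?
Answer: 68786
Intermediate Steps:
T(B, O) = 18 + 9*O (T(B, O) = (2 + O)*9 = 18 + 9*O)
u(N) = N - 7*N²
278 - u(T(6 - 5*(-5), 9)) = 278 - (18 + 9*9)*(1 - 7*(18 + 9*9)) = 278 - (18 + 81)*(1 - 7*(18 + 81)) = 278 - 99*(1 - 7*99) = 278 - 99*(1 - 693) = 278 - 99*(-692) = 278 - 1*(-68508) = 278 + 68508 = 68786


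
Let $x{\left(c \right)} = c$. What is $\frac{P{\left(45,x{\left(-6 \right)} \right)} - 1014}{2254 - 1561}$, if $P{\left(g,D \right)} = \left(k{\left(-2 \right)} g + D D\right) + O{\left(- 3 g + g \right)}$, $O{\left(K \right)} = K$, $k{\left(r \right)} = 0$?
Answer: $- \frac{356}{231} \approx -1.5411$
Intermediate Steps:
$P{\left(g,D \right)} = D^{2} - 2 g$ ($P{\left(g,D \right)} = \left(0 g + D D\right) + \left(- 3 g + g\right) = \left(0 + D^{2}\right) - 2 g = D^{2} - 2 g$)
$\frac{P{\left(45,x{\left(-6 \right)} \right)} - 1014}{2254 - 1561} = \frac{\left(\left(-6\right)^{2} - 90\right) - 1014}{2254 - 1561} = \frac{\left(36 - 90\right) - 1014}{693} = \left(-54 - 1014\right) \frac{1}{693} = \left(-1068\right) \frac{1}{693} = - \frac{356}{231}$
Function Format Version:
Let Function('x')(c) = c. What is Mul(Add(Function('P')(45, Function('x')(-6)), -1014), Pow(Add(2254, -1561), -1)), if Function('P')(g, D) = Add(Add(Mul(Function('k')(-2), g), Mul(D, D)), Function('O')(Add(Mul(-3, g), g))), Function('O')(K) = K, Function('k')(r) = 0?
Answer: Rational(-356, 231) ≈ -1.5411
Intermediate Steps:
Function('P')(g, D) = Add(Pow(D, 2), Mul(-2, g)) (Function('P')(g, D) = Add(Add(Mul(0, g), Mul(D, D)), Add(Mul(-3, g), g)) = Add(Add(0, Pow(D, 2)), Mul(-2, g)) = Add(Pow(D, 2), Mul(-2, g)))
Mul(Add(Function('P')(45, Function('x')(-6)), -1014), Pow(Add(2254, -1561), -1)) = Mul(Add(Add(Pow(-6, 2), Mul(-2, 45)), -1014), Pow(Add(2254, -1561), -1)) = Mul(Add(Add(36, -90), -1014), Pow(693, -1)) = Mul(Add(-54, -1014), Rational(1, 693)) = Mul(-1068, Rational(1, 693)) = Rational(-356, 231)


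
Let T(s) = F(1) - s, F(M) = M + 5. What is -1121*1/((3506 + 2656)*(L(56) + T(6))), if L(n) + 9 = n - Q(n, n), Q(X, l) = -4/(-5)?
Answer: -5605/1423422 ≈ -0.0039377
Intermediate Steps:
Q(X, l) = 4/5 (Q(X, l) = -4*(-1/5) = 4/5)
F(M) = 5 + M
L(n) = -49/5 + n (L(n) = -9 + (n - 1*4/5) = -9 + (n - 4/5) = -9 + (-4/5 + n) = -49/5 + n)
T(s) = 6 - s (T(s) = (5 + 1) - s = 6 - s)
-1121*1/((3506 + 2656)*(L(56) + T(6))) = -1121*1/((3506 + 2656)*((-49/5 + 56) + (6 - 1*6))) = -1121*1/(6162*(231/5 + (6 - 6))) = -1121*1/(6162*(231/5 + 0)) = -1121/((231/5)*6162) = -1121/1423422/5 = -1121*5/1423422 = -5605/1423422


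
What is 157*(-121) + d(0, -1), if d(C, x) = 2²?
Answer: -18993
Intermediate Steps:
d(C, x) = 4
157*(-121) + d(0, -1) = 157*(-121) + 4 = -18997 + 4 = -18993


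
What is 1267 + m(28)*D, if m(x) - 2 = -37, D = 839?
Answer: -28098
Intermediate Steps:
m(x) = -35 (m(x) = 2 - 37 = -35)
1267 + m(28)*D = 1267 - 35*839 = 1267 - 29365 = -28098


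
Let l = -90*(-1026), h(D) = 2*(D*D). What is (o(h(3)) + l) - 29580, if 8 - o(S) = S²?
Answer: 62444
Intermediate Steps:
h(D) = 2*D²
o(S) = 8 - S²
l = 92340
(o(h(3)) + l) - 29580 = ((8 - (2*3²)²) + 92340) - 29580 = ((8 - (2*9)²) + 92340) - 29580 = ((8 - 1*18²) + 92340) - 29580 = ((8 - 1*324) + 92340) - 29580 = ((8 - 324) + 92340) - 29580 = (-316 + 92340) - 29580 = 92024 - 29580 = 62444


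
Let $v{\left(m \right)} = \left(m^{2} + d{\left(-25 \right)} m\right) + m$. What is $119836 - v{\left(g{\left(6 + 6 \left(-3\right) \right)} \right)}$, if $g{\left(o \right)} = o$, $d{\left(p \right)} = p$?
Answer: $119404$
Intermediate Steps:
$v{\left(m \right)} = m^{2} - 24 m$ ($v{\left(m \right)} = \left(m^{2} - 25 m\right) + m = m^{2} - 24 m$)
$119836 - v{\left(g{\left(6 + 6 \left(-3\right) \right)} \right)} = 119836 - \left(6 + 6 \left(-3\right)\right) \left(-24 + \left(6 + 6 \left(-3\right)\right)\right) = 119836 - \left(6 - 18\right) \left(-24 + \left(6 - 18\right)\right) = 119836 - - 12 \left(-24 - 12\right) = 119836 - \left(-12\right) \left(-36\right) = 119836 - 432 = 119404$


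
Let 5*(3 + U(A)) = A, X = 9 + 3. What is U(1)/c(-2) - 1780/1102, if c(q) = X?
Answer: -30557/16530 ≈ -1.8486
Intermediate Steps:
X = 12
U(A) = -3 + A/5
c(q) = 12
U(1)/c(-2) - 1780/1102 = (-3 + (⅕)*1)/12 - 1780/1102 = (-3 + ⅕)*(1/12) - 1780*1/1102 = -14/5*1/12 - 890/551 = -7/30 - 890/551 = -30557/16530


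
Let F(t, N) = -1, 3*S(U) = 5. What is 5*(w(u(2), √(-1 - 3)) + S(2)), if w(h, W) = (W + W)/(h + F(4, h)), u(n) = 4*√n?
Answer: 25/3 + 20*I/31 + 80*I*√2/31 ≈ 8.3333 + 4.2947*I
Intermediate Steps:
S(U) = 5/3 (S(U) = (⅓)*5 = 5/3)
w(h, W) = 2*W/(-1 + h) (w(h, W) = (W + W)/(h - 1) = (2*W)/(-1 + h) = 2*W/(-1 + h))
5*(w(u(2), √(-1 - 3)) + S(2)) = 5*(2*√(-1 - 3)/(-1 + 4*√2) + 5/3) = 5*(2*√(-4)/(-1 + 4*√2) + 5/3) = 5*(2*(2*I)/(-1 + 4*√2) + 5/3) = 5*(4*I/(-1 + 4*√2) + 5/3) = 5*(5/3 + 4*I/(-1 + 4*√2)) = 25/3 + 20*I/(-1 + 4*√2)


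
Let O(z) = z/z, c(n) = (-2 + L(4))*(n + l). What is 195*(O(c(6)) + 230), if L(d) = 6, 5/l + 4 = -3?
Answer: 45045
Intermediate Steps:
l = -5/7 (l = 5/(-4 - 3) = 5/(-7) = 5*(-⅐) = -5/7 ≈ -0.71429)
c(n) = -20/7 + 4*n (c(n) = (-2 + 6)*(n - 5/7) = 4*(-5/7 + n) = -20/7 + 4*n)
O(z) = 1
195*(O(c(6)) + 230) = 195*(1 + 230) = 195*231 = 45045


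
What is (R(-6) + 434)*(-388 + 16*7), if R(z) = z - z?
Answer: -119784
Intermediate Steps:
R(z) = 0
(R(-6) + 434)*(-388 + 16*7) = (0 + 434)*(-388 + 16*7) = 434*(-388 + 112) = 434*(-276) = -119784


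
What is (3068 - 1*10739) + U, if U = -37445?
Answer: -45116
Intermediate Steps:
(3068 - 1*10739) + U = (3068 - 1*10739) - 37445 = (3068 - 10739) - 37445 = -7671 - 37445 = -45116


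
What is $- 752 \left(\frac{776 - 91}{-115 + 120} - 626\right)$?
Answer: $367728$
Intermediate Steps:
$- 752 \left(\frac{776 - 91}{-115 + 120} - 626\right) = - 752 \left(\frac{685}{5} - 626\right) = - 752 \left(685 \cdot \frac{1}{5} - 626\right) = - 752 \left(137 - 626\right) = \left(-752\right) \left(-489\right) = 367728$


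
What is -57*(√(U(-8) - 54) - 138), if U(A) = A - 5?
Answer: 7866 - 57*I*√67 ≈ 7866.0 - 466.56*I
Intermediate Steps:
U(A) = -5 + A
-57*(√(U(-8) - 54) - 138) = -57*(√((-5 - 8) - 54) - 138) = -57*(√(-13 - 54) - 138) = -57*(√(-67) - 138) = -57*(I*√67 - 138) = -57*(-138 + I*√67) = 7866 - 57*I*√67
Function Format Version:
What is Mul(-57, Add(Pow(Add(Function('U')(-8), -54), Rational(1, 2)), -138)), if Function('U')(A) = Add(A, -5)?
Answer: Add(7866, Mul(-57, I, Pow(67, Rational(1, 2)))) ≈ Add(7866.0, Mul(-466.56, I))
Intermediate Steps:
Function('U')(A) = Add(-5, A)
Mul(-57, Add(Pow(Add(Function('U')(-8), -54), Rational(1, 2)), -138)) = Mul(-57, Add(Pow(Add(Add(-5, -8), -54), Rational(1, 2)), -138)) = Mul(-57, Add(Pow(Add(-13, -54), Rational(1, 2)), -138)) = Mul(-57, Add(Pow(-67, Rational(1, 2)), -138)) = Mul(-57, Add(Mul(I, Pow(67, Rational(1, 2))), -138)) = Mul(-57, Add(-138, Mul(I, Pow(67, Rational(1, 2))))) = Add(7866, Mul(-57, I, Pow(67, Rational(1, 2))))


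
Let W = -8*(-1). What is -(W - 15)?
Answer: 7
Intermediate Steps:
W = 8
-(W - 15) = -(8 - 15) = -1*(-7) = 7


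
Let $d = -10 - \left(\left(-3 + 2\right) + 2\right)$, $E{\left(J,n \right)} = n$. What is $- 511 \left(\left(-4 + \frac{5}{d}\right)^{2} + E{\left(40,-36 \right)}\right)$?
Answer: $\frac{999005}{121} \approx 8256.2$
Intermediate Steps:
$d = -11$ ($d = -10 - \left(-1 + 2\right) = -10 - 1 = -11$)
$- 511 \left(\left(-4 + \frac{5}{d}\right)^{2} + E{\left(40,-36 \right)}\right) = - 511 \left(\left(-4 + \frac{5}{-11}\right)^{2} - 36\right) = - 511 \left(\left(-4 + 5 \left(- \frac{1}{11}\right)\right)^{2} - 36\right) = - 511 \left(\left(-4 - \frac{5}{11}\right)^{2} - 36\right) = - 511 \left(\left(- \frac{49}{11}\right)^{2} - 36\right) = - 511 \left(\frac{2401}{121} - 36\right) = \left(-511\right) \left(- \frac{1955}{121}\right) = \frac{999005}{121}$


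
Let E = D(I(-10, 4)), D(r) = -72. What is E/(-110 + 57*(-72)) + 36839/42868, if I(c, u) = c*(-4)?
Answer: 11309003/12903268 ≈ 0.87644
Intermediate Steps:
I(c, u) = -4*c
E = -72
E/(-110 + 57*(-72)) + 36839/42868 = -72/(-110 + 57*(-72)) + 36839/42868 = -72/(-110 - 4104) + 36839*(1/42868) = -72/(-4214) + 36839/42868 = -72*(-1/4214) + 36839/42868 = 36/2107 + 36839/42868 = 11309003/12903268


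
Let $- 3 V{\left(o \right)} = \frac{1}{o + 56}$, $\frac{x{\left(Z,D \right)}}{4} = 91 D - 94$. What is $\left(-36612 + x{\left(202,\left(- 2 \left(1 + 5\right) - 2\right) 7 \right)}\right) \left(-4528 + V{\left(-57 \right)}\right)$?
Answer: $328980260$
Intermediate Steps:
$x{\left(Z,D \right)} = -376 + 364 D$ ($x{\left(Z,D \right)} = 4 \left(91 D - 94\right) = 4 \left(-94 + 91 D\right) = -376 + 364 D$)
$V{\left(o \right)} = - \frac{1}{3 \left(56 + o\right)}$ ($V{\left(o \right)} = - \frac{1}{3 \left(o + 56\right)} = - \frac{1}{3 \left(56 + o\right)}$)
$\left(-36612 + x{\left(202,\left(- 2 \left(1 + 5\right) - 2\right) 7 \right)}\right) \left(-4528 + V{\left(-57 \right)}\right) = \left(-36612 + \left(-376 + 364 \left(- 2 \left(1 + 5\right) - 2\right) 7\right)\right) \left(-4528 - \frac{1}{168 + 3 \left(-57\right)}\right) = \left(-36612 + \left(-376 + 364 \left(\left(-2\right) 6 - 2\right) 7\right)\right) \left(-4528 - \frac{1}{168 - 171}\right) = \left(-36612 + \left(-376 + 364 \left(-12 - 2\right) 7\right)\right) \left(-4528 - \frac{1}{-3}\right) = \left(-36612 + \left(-376 + 364 \left(\left(-14\right) 7\right)\right)\right) \left(-4528 - - \frac{1}{3}\right) = \left(-36612 + \left(-376 + 364 \left(-98\right)\right)\right) \left(-4528 + \frac{1}{3}\right) = \left(-36612 - 36048\right) \left(- \frac{13583}{3}\right) = \left(-72660\right) \left(- \frac{13583}{3}\right) = 328980260$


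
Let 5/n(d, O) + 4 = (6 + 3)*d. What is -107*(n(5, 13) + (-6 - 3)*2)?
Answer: 78431/41 ≈ 1913.0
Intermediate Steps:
n(d, O) = 5/(-4 + 9*d) (n(d, O) = 5/(-4 + (6 + 3)*d) = 5/(-4 + 9*d))
-107*(n(5, 13) + (-6 - 3)*2) = -107*(5/(-4 + 9*5) + (-6 - 3)*2) = -107*(5/(-4 + 45) - 9*2) = -107*(5/41 - 18) = -107*(-733/41) = 78431/41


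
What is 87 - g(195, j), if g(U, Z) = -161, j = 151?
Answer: 248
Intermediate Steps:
87 - g(195, j) = 87 - 1*(-161) = 87 + 161 = 248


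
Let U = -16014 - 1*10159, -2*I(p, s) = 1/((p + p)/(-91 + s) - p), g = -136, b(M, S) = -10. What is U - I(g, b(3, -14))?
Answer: -733262667/28016 ≈ -26173.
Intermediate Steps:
I(p, s) = -1/(2*(-p + 2*p/(-91 + s))) (I(p, s) = -1/(2*((p + p)/(-91 + s) - p)) = -1/(2*((2*p)/(-91 + s) - p)) = -1/(2*(2*p/(-91 + s) - p)) = -1/(2*(-p + 2*p/(-91 + s))))
U = -26173 (U = -16014 - 10159 = -26173)
U - I(g, b(3, -14)) = -26173 - (-91 - 10)/(2*(-136)*(-93 - 10)) = -26173 - (-1)*(-101)/(2*136*(-103)) = -26173 - (-1)*(-1)*(-101)/(2*136*103) = -26173 - 1*(-101/28016) = -26173 + 101/28016 = -733262667/28016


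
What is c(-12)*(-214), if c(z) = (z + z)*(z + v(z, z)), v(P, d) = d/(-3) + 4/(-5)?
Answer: -225984/5 ≈ -45197.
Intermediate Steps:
v(P, d) = -⅘ - d/3 (v(P, d) = d*(-⅓) + 4*(-⅕) = -d/3 - ⅘ = -⅘ - d/3)
c(z) = 2*z*(-⅘ + 2*z/3) (c(z) = (z + z)*(z + (-⅘ - z/3)) = (2*z)*(-⅘ + 2*z/3) = 2*z*(-⅘ + 2*z/3))
c(-12)*(-214) = ((4/15)*(-12)*(-6 + 5*(-12)))*(-214) = ((4/15)*(-12)*(-6 - 60))*(-214) = ((4/15)*(-12)*(-66))*(-214) = (1056/5)*(-214) = -225984/5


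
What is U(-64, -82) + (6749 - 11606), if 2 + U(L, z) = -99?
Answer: -4958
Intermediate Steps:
U(L, z) = -101 (U(L, z) = -2 - 99 = -101)
U(-64, -82) + (6749 - 11606) = -101 + (6749 - 11606) = -101 - 4857 = -4958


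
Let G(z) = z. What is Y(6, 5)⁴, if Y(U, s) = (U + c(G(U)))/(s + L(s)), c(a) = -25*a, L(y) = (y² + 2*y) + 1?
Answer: 429981696/2825761 ≈ 152.17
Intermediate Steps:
L(y) = 1 + y² + 2*y
c(a) = -25*a
Y(U, s) = -24*U/(1 + s² + 3*s) (Y(U, s) = (U - 25*U)/(s + (1 + s² + 2*s)) = (-24*U)/(1 + s² + 3*s) = -24*U/(1 + s² + 3*s))
Y(6, 5)⁴ = (-24*6/(1 + 5² + 3*5))⁴ = (-24*6/(1 + 25 + 15))⁴ = (-24*6/41)⁴ = (-24*6*1/41)⁴ = (-144/41)⁴ = 429981696/2825761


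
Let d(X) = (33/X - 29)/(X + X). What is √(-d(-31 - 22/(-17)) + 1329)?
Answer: √338798974/505 ≈ 36.448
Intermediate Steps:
d(X) = (-29 + 33/X)/(2*X) (d(X) = (-29 + 33/X)/((2*X)) = (-29 + 33/X)*(1/(2*X)) = (-29 + 33/X)/(2*X))
√(-d(-31 - 22/(-17)) + 1329) = √(-(33 - 29*(-31 - 22/(-17)))/(2*(-31 - 22/(-17))²) + 1329) = √(-(33 - 29*(-31 - 22*(-1/17)))/(2*(-31 - 22*(-1/17))²) + 1329) = √(-(33 - 29*(-31 + 22/17))/(2*(-31 + 22/17)²) + 1329) = √(-(33 - 29*(-505/17))/(2*(-505/17)²) + 1329) = √(-289*(33 + 14645/17)/(2*255025) + 1329) = √(-289*15206/(2*255025*17) + 1329) = √(-1*129251/255025 + 1329) = √(-129251/255025 + 1329) = √(338798974/255025) = √338798974/505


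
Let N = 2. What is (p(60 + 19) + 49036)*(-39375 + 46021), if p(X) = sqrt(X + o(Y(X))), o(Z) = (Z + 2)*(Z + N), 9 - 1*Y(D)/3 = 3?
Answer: 325893256 + 6646*sqrt(479) ≈ 3.2604e+8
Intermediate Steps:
Y(D) = 18 (Y(D) = 27 - 3*3 = 27 - 9 = 18)
o(Z) = (2 + Z)**2 (o(Z) = (Z + 2)*(Z + 2) = (2 + Z)*(2 + Z) = (2 + Z)**2)
p(X) = sqrt(400 + X) (p(X) = sqrt(X + (4 + 18**2 + 4*18)) = sqrt(X + (4 + 324 + 72)) = sqrt(X + 400) = sqrt(400 + X))
(p(60 + 19) + 49036)*(-39375 + 46021) = (sqrt(400 + (60 + 19)) + 49036)*(-39375 + 46021) = (sqrt(400 + 79) + 49036)*6646 = (sqrt(479) + 49036)*6646 = (49036 + sqrt(479))*6646 = 325893256 + 6646*sqrt(479)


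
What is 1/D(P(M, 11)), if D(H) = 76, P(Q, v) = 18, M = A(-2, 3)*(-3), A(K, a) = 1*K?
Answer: 1/76 ≈ 0.013158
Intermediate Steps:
A(K, a) = K
M = 6 (M = -2*(-3) = 6)
1/D(P(M, 11)) = 1/76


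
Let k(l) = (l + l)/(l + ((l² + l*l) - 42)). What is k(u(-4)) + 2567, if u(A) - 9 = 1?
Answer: 107819/42 ≈ 2567.1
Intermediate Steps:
u(A) = 10 (u(A) = 9 + 1 = 10)
k(l) = 2*l/(-42 + l + 2*l²) (k(l) = (2*l)/(l + ((l² + l²) - 42)) = (2*l)/(l + (2*l² - 42)) = (2*l)/(l + (-42 + 2*l²)) = (2*l)/(-42 + l + 2*l²) = 2*l/(-42 + l + 2*l²))
k(u(-4)) + 2567 = 2*10/(-42 + 10 + 2*10²) + 2567 = 2*10/(-42 + 10 + 2*100) + 2567 = 2*10/(-42 + 10 + 200) + 2567 = 2*10/168 + 2567 = 2*10*(1/168) + 2567 = 5/42 + 2567 = 107819/42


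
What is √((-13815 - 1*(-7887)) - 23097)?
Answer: 15*I*√129 ≈ 170.37*I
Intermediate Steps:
√((-13815 - 1*(-7887)) - 23097) = √((-13815 + 7887) - 23097) = √(-5928 - 23097) = √(-29025) = 15*I*√129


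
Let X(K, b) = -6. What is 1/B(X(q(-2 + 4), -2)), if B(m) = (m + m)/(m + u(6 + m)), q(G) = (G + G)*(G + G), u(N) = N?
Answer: 1/2 ≈ 0.50000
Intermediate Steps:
q(G) = 4*G**2 (q(G) = (2*G)*(2*G) = 4*G**2)
B(m) = 2*m/(6 + 2*m) (B(m) = (m + m)/(m + (6 + m)) = (2*m)/(6 + 2*m) = 2*m/(6 + 2*m))
1/B(X(q(-2 + 4), -2)) = 1/(-6/(3 - 6)) = 1/(-6/(-3)) = 1/(-6*(-1/3)) = 1/2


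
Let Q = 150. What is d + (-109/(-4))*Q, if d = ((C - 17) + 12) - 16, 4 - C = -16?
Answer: 8173/2 ≈ 4086.5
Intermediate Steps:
C = 20 (C = 4 - 1*(-16) = 4 + 16 = 20)
d = -1 (d = ((20 - 17) + 12) - 16 = (3 + 12) - 16 = 15 - 16 = -1)
d + (-109/(-4))*Q = -1 - 109/(-4)*150 = -1 - 109*(-1/4)*150 = -1 + (109/4)*150 = -1 + 8175/2 = 8173/2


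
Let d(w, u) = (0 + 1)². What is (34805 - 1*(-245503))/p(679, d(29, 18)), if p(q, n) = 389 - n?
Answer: 70077/97 ≈ 722.44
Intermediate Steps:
d(w, u) = 1 (d(w, u) = 1² = 1)
(34805 - 1*(-245503))/p(679, d(29, 18)) = (34805 - 1*(-245503))/(389 - 1*1) = (34805 + 245503)/(389 - 1) = 280308/388 = 280308*(1/388) = 70077/97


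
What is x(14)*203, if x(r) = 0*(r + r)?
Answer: 0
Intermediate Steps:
x(r) = 0 (x(r) = 0*(2*r) = 0)
x(14)*203 = 0*203 = 0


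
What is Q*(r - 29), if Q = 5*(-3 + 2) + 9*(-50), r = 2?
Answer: 12285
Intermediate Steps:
Q = -455 (Q = 5*(-1) - 450 = -5 - 450 = -455)
Q*(r - 29) = -455*(2 - 29) = -455*(-27) = 12285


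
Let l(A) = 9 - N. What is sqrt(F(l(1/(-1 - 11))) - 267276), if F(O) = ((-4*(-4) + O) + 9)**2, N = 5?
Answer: I*sqrt(266435) ≈ 516.17*I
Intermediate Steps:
l(A) = 4 (l(A) = 9 - 1*5 = 9 - 5 = 4)
F(O) = (25 + O)**2 (F(O) = ((16 + O) + 9)**2 = (25 + O)**2)
sqrt(F(l(1/(-1 - 11))) - 267276) = sqrt((25 + 4)**2 - 267276) = sqrt(29**2 - 267276) = sqrt(841 - 267276) = sqrt(-266435) = I*sqrt(266435)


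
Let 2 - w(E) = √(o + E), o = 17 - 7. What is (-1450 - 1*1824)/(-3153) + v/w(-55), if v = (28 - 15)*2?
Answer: 324382/154497 + 78*I*√5/49 ≈ 2.0996 + 3.5595*I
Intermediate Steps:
o = 10
v = 26 (v = 13*2 = 26)
w(E) = 2 - √(10 + E)
(-1450 - 1*1824)/(-3153) + v/w(-55) = (-1450 - 1*1824)/(-3153) + 26/(2 - √(10 - 55)) = (-1450 - 1824)*(-1/3153) + 26/(2 - √(-45)) = -3274*(-1/3153) + 26/(2 - 3*I*√5) = 3274/3153 + 26/(2 - 3*I*√5)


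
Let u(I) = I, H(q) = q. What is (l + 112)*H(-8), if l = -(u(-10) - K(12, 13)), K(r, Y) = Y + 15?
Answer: -1200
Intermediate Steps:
K(r, Y) = 15 + Y
l = 38 (l = -(-10 - (15 + 13)) = -(-10 - 1*28) = -(-10 - 28) = -1*(-38) = 38)
(l + 112)*H(-8) = (38 + 112)*(-8) = 150*(-8) = -1200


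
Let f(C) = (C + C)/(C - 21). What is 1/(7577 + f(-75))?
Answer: 16/121257 ≈ 0.00013195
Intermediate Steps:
f(C) = 2*C/(-21 + C) (f(C) = (2*C)/(-21 + C) = 2*C/(-21 + C))
1/(7577 + f(-75)) = 1/(7577 + 2*(-75)/(-21 - 75)) = 1/(7577 + 2*(-75)/(-96)) = 1/(7577 + 2*(-75)*(-1/96)) = 1/(7577 + 25/16) = 1/(121257/16) = 16/121257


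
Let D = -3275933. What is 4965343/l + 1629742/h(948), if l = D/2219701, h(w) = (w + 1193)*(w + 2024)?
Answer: -35065430552136988375/10422466013758 ≈ -3.3644e+6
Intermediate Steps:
h(w) = (1193 + w)*(2024 + w)
l = -3275933/2219701 ≈ -1.4758
4965343/l + 1629742/h(948) = 4965343/(-3275933/2219701) + 1629742/(2414632 + 948² + 3217*948) = 4965343*(-2219701/3275933) + 1629742/(2414632 + 898704 + 3049716) = -11021576822443/3275933 + 1629742/6363052 = -11021576822443/3275933 + 1629742*(1/6363052) = -11021576822443/3275933 + 814871/3181526 = -35065430552136988375/10422466013758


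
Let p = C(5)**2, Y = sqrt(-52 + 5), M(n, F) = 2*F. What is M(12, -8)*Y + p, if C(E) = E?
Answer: 25 - 16*I*sqrt(47) ≈ 25.0 - 109.69*I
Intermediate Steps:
Y = I*sqrt(47) (Y = sqrt(-47) = I*sqrt(47) ≈ 6.8557*I)
p = 25 (p = 5**2 = 25)
M(12, -8)*Y + p = (2*(-8))*(I*sqrt(47)) + 25 = -16*I*sqrt(47) + 25 = 25 - 16*I*sqrt(47)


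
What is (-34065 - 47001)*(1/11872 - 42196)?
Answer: 20305043275563/5936 ≈ 3.4207e+9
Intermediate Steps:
(-34065 - 47001)*(1/11872 - 42196) = -81066*(1/11872 - 42196) = -81066*(-500950911/11872) = 20305043275563/5936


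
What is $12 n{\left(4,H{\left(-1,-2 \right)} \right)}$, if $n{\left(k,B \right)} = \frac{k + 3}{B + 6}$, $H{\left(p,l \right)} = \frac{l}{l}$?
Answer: $12$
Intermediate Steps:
$H{\left(p,l \right)} = 1$
$n{\left(k,B \right)} = \frac{3 + k}{6 + B}$
$12 n{\left(4,H{\left(-1,-2 \right)} \right)} = 12 \frac{3 + 4}{6 + 1} = 12 \cdot \frac{1}{7} \cdot 7 = 12 \cdot 1 = 12$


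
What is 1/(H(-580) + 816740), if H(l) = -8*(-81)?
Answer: 1/817388 ≈ 1.2234e-6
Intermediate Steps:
H(l) = 648
1/(H(-580) + 816740) = 1/(648 + 816740) = 1/817388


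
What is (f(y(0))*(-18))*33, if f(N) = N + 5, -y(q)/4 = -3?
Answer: -10098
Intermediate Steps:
y(q) = 12 (y(q) = -4*(-3) = 12)
f(N) = 5 + N
(f(y(0))*(-18))*33 = ((5 + 12)*(-18))*33 = (17*(-18))*33 = -306*33 = -10098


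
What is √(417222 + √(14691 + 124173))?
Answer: √(417222 + 4*√8679) ≈ 646.22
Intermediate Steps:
√(417222 + √(14691 + 124173)) = √(417222 + √138864) = √(417222 + 4*√8679)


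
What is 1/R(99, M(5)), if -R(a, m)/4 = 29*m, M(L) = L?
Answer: -1/580 ≈ -0.0017241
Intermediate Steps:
R(a, m) = -116*m
1/R(99, M(5)) = 1/(-116*5) = 1/(-580) = -1/580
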